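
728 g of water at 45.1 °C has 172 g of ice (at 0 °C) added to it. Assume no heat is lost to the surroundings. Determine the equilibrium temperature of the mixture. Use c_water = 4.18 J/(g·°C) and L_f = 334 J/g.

T_f ≈ 21.2 °C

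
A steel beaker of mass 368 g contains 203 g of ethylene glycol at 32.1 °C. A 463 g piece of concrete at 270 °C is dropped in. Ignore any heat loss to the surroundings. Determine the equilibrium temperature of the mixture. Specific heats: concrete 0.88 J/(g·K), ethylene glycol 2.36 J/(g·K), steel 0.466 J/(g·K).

T_f ≈ 123.7 °C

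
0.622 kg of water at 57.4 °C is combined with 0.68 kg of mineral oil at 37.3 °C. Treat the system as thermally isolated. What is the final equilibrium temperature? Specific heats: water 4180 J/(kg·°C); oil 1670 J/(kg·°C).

T_f ≈ 51.3 °C

Taking heat into each body as positive, Σ m c ΔT = 0:
0.622*4180*(T − 57.4) + 0.68*1670*(T − 37.3) = 0
2600(T − 57.4) + 1135.6(T − 37.3) = 0
3735.6 T = 191596
T = 191596 / 3735.6 = 51.3 °C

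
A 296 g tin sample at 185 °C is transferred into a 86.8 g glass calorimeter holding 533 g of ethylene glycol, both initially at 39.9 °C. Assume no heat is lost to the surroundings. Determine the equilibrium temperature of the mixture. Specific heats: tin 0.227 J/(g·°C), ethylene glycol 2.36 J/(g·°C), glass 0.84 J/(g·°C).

Net heat exchanged in the isolated system is zero:
296*0.227*(T − 185) + 533*2.36*(T − 39.9) + 86.8*0.84*(T − 39.9) = 0
1398 T = 65529
T = 65529 / 1398 = 46.9 °C

T_f ≈ 46.9 °C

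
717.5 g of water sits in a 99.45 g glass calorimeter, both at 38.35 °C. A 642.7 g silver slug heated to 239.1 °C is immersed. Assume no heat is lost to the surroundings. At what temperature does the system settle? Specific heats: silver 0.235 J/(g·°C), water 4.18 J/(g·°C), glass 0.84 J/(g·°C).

Net heat exchanged in the isolated system is zero:
642.7*0.235*(T − 239.1) + 717.5*4.18*(T − 38.35) + 99.45*0.84*(T − 38.35) = 0
151.03(T − 239.1) + 2999.1(T − 38.35) + 83.54(T − 38.35) = 0
(151.03 + 2999.1 + 83.54) T = 151.03*239.1 + 2999.1*38.35 + 83.54*38.35
T = 154333 / 3233.7 = 47.7 °C

T_f ≈ 47.7 °C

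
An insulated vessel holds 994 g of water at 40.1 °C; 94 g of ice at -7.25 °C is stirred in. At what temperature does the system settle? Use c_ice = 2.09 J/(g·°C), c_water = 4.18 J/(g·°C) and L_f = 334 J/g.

T_f ≈ 29.4 °C

Setting the total heat transfer to zero:
ice -7.25→0 °C: 94×2.09×7.25 = 1424.3
  melt ice: 94×334 = 31396
  meltwater 0→T: 94×4.18×T = 392.92 T
  water: 4154.9(T − 40.1)
4547.8 T = 166612 − 32820 = 133792
T ≈ 29.42 °C. Since T > 0 °C, the all-ice-melts assumption holds.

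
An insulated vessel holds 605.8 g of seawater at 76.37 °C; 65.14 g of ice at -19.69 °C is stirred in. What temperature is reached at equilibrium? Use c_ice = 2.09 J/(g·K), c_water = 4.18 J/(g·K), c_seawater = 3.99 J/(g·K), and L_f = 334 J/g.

Sum of m c ΔT and latent-heat terms is zero:
ice -19.69→0 °C: 65.14·2.09·19.69 = 2680.6; fusion: m_ice L_f = 65.14·334 = 21757; warm the meltwater: 272.29 T; seawater: 2417.1(T − 76.37)
2689.4 T = 184597 − 24437 = 160160
T ≈ 59.55 °C (positive, so assuming full melt was valid).

T_f ≈ 59.6 °C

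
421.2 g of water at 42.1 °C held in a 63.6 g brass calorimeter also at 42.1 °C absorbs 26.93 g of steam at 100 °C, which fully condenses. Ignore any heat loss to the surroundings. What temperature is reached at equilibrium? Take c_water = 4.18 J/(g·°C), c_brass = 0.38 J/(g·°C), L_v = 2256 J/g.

T_f ≈ 77.6 °C

Net heat exchanged in the isolated system is zero:
latent heat released on condensation: 26.93·2256 = 60754
  condensed water 100 °C→T: 112.57(T − 100)
  water warms: 421.2·4.18·(T − 42.1) = 1760.6(T − 42.1)
  cup: 24.17(T − 42.1)
1897.4 T = 60754 + 11257 + 75139 = 147150
T ≈ 77.56 °C — below 100 °C, confirming all the steam condensed.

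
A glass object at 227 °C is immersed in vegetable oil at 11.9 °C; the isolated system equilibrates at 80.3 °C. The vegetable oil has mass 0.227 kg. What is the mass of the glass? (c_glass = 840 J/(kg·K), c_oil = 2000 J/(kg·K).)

|Q_glass| = |Q_oil|:
m×840×(227 − 80.3) = 0.227×2000×(80.3 − 11.9)
123228 m = 31054  ⇒  m ≈ 0.252 kg

m ≈ 0.252 kg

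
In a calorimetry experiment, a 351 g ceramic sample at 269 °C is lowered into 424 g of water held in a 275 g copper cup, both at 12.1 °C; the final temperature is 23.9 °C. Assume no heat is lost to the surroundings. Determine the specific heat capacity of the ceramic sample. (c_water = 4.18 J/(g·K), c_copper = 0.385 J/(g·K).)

c ≈ 0.258 J/(g·K)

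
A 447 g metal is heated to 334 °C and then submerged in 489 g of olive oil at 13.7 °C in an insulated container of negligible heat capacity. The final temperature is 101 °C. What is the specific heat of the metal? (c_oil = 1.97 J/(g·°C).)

c ≈ 0.807 J/(g·°C)

Heat lost by the metal = heat gained by the oil:
447×c×(334 − 101) = 489×1.97×(101 − 13.7)
104151 c = 84099  ⇒  c ≈ 0.8075 J/(g·°C)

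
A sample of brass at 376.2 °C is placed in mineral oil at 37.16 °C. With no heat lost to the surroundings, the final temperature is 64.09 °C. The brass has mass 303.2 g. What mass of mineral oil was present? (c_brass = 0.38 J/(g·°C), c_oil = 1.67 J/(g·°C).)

Heat lost by the brass = heat gained by the oil:
303.2×0.38×(376.2 − 64.09) = m×1.67×(64.09 − 37.16)
44.97 m = 35960  ⇒  m ≈ 799.6 g

m ≈ 800 g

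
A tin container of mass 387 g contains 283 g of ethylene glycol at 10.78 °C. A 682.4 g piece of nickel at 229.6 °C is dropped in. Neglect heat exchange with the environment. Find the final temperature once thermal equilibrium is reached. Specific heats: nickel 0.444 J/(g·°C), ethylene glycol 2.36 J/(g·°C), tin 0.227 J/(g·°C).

Energy conservation, ΣQ = 0:
682.4*0.444*(T − 229.6) + 283*2.36*(T − 10.78) + 387*0.227*(T − 10.78) = 0
302.99(T − 229.6) + 667.88(T − 10.78) + 87.85(T − 10.78) = 0
1058.7 T = 77712
T = 77712/1058.7 ≈ 73.40 °C

T_f ≈ 73.4 °C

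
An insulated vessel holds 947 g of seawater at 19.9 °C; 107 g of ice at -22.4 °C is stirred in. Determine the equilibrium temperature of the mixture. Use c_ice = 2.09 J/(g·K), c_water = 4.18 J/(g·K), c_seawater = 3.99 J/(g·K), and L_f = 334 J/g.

T_f ≈ 8.2 °C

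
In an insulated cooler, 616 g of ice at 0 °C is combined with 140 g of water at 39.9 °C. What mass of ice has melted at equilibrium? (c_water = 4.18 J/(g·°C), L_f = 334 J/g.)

m_melted ≈ 69.9 g

Cooling the water to 0 °C releases 140×4.18×39.9 = 23349 J.
Melting all 616 g of ice would need 616×334 = 205744 J.
23349 J < 205744 J, so only part of the ice melts and the system sits at 0 °C.
m_melt = 23349 / L_f = 69.91 g.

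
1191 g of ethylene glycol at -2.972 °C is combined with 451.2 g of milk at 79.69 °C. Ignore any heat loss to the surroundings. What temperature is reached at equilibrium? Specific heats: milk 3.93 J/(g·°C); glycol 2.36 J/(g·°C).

T_f is the heat-capacity-weighted average of the initial temperatures:
T_f = (1773.2×79.69 + 2810.8×(-2.972)) / (1773.2 + 2810.8)
    = 132954 / 4584 ≈ 29.00 °C

T_f ≈ 29.0 °C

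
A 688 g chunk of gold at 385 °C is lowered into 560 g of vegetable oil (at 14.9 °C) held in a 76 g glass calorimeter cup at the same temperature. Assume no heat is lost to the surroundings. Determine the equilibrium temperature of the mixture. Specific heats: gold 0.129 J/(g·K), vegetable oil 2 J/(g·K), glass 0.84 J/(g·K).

Conservation of energy gives ΣQ = 0:
688*0.129*(T − 385) + 560*2*(T − 14.9) + 76*0.84*(T − 14.9) = 0
(88.75 + 1120 + 63.84) T = 88.75*385 + 1120*14.9 + 63.84*14.9
T = 51809 / 1272.6 = 40.7 °C

T_f ≈ 40.7 °C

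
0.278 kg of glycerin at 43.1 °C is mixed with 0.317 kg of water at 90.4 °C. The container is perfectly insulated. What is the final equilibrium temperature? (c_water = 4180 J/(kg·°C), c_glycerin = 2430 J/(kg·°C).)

T_f ≈ 74.4 °C

Heat gained plus heat lost sum to zero:
0.317*4180*(T − 90.4) + 0.278*2430*(T − 43.1) = 0
(1325.1 + 675.54) T = 1325.1*90.4 + 675.54*43.1
T = 148901 / 2000.6 = 74.4 °C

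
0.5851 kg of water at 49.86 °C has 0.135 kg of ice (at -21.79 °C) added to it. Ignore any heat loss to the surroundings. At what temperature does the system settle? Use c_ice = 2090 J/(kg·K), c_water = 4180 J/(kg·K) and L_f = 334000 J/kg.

Heat gained plus heat lost sum to zero:
warm ice to 0 °C: 0.135×2090×(0 − (-21.79)) = 6148; melt ice: 0.135×334000 = 45090; warm the meltwater: 564.3 T; water cools: 0.5851×4180×(T − 49.86) = 2445.7(T − 49.86)
3010 T = 121943 − 51238 = 70705
T ≈ 23.49 °C. Since T > 0 °C, the all-ice-melts assumption holds.

T_f ≈ 23.5 °C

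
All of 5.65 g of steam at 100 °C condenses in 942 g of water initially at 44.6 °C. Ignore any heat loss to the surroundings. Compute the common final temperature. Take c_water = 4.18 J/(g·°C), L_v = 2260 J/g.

T_f ≈ 48.2 °C

Setting the total heat transfer to zero:
latent heat released on condensation: 5.65×2260 = 12769; condensed water 100 °C→T: 23.62(T − 100); water warms: 942×4.18×(T − 44.6) = 3937.6(T − 44.6)
3961.2 T = 12769 + 2361.7 + 175615 = 190746
T ≈ 48.15 °C — below 100 °C, confirming all the steam condensed.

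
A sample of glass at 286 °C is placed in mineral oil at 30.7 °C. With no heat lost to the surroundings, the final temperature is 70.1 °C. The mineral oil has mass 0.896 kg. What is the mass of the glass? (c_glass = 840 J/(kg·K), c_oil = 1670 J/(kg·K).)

Setting the total heat transfer to zero:
m×840×(70.1 − 286) + 0.896×1670×(70.1 − 30.7) = 0
-181356 m = -58955
m = -58955/-181356 ≈ 0.3251 kg

m ≈ 0.325 kg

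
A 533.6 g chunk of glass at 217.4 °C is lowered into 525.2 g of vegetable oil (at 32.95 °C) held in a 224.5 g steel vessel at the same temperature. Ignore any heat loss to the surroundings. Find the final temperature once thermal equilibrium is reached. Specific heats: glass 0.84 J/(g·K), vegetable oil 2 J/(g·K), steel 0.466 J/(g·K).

T_f ≈ 84.5 °C

T_f is the heat-capacity-weighted average of the initial temperatures:
T_f = (448.22×217.4 + 1050.4×32.95 + 104.62×32.95) / (448.22 + 1050.4 + 104.62)
    = 135502 / 1603.2 ≈ 84.52 °C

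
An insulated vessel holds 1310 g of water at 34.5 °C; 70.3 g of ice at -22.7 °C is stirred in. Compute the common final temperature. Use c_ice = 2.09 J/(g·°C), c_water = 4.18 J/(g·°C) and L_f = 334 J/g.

T_f ≈ 28.1 °C

Setting the total heat transfer to zero:
warm ice to 0 °C: 70.3×2.09×(0 − (-22.7)) = 3335.2
  latent heat to melt: 70.3×334 = 23480
  warm the meltwater: 293.85 T
  water cools: 1310×4.18×(T − 34.5) = 5475.8(T − 34.5)
5769.7 T = 188915 − 26815 = 162100
T ≈ 28.10 °C (positive, so assuming full melt was valid).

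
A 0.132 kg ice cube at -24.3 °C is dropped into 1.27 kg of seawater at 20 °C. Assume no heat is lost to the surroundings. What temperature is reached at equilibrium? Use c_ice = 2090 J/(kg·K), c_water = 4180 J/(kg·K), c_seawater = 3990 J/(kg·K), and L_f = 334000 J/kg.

T_f ≈ 9.0 °C

Setting the total heat transfer to zero:
ice -24.3→0 °C: 0.132·2090·24.3 = 6703.9
  fusion: m_ice L_f = 0.132·334000 = 44088
  meltwater 0→T: 0.132·4180·T = 551.76 T
  seawater cools: 1.27·3990·(T − 20) = 5067.3(T − 20)
5619.1 T = 101346 − 50792 = 50554
T ≈ 9.00 °C. Since T > 0 °C, the all-ice-melts assumption holds.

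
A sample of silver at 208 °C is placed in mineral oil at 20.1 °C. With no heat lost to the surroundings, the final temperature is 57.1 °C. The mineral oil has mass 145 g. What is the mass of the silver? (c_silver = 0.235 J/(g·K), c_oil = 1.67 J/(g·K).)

Net heat exchanged in the isolated system is zero:
m·0.235·(57.1 − 208) + 145·1.67·(57.1 − 20.1) = 0
-35.46 m = -8959.5
m = -8959.5/-35.46 ≈ 252.7 g

m ≈ 253 g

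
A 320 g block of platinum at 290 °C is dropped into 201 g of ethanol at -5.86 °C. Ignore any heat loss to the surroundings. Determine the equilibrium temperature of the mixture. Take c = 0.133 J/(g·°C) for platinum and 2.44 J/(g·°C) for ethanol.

T_f ≈ 17.8 °C

T_f = Σ m_i c_i T_i / Σ m_i c_i:
T_f = (42.56*290 + 490.44*(-5.86)) / (42.56 + 490.44)
    = 9468.4 / 533 ≈ 17.76 °C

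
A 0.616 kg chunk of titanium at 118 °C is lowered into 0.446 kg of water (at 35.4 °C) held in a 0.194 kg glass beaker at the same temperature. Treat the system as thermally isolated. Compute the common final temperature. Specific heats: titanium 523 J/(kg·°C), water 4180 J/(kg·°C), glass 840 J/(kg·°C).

T_f ≈ 46.7 °C

Taking heat into each body as positive, Σ m c ΔT = 0:
0.616×523×(T − 118) + 0.446×4180×(T − 35.4) + 0.194×840×(T − 35.4) = 0
(322.17 + 1864.3 + 162.96) T = 322.17×118 + 1864.3×35.4 + 162.96×35.4
T = 109780 / 2349.4 = 46.7 °C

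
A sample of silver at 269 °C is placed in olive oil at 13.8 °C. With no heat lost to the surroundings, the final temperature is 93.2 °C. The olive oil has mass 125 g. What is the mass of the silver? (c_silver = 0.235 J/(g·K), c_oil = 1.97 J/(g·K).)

Net heat exchanged in the isolated system is zero:
m×0.235×(93.2 − 269) + 125×1.97×(93.2 − 13.8) = 0
-41.31 m = -19552
m = -19552/-41.31 ≈ 473.3 g

m ≈ 473 g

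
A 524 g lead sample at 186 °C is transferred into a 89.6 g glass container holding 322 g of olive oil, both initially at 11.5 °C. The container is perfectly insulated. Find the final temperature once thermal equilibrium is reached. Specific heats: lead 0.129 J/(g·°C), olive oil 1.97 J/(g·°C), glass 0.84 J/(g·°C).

T_f ≈ 26.7 °C

Energy conservation, ΣQ = 0:
524·0.129·(T − 186) + 322·1.97·(T − 11.5) + 89.6·0.84·(T − 11.5) = 0
67.6(T − 186) + 634.34(T − 11.5) + 75.26(T − 11.5) = 0
777.2 T = 20733
T ≈ 26.68 °C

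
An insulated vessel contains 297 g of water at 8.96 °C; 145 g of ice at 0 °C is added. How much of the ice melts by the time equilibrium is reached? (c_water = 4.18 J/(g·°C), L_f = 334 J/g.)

Heat available from the water dropping to 0 °C: 297×4.18×8.96 = 11123 J.
To melt every bit of ice: 145×334 = 48430 J.
Since 11123 < 48430 J, not all the ice melts; equilibrium is at 0 °C.
Mass melted = 11123/334 ≈ 33.3 g.

m_melted ≈ 33.3 g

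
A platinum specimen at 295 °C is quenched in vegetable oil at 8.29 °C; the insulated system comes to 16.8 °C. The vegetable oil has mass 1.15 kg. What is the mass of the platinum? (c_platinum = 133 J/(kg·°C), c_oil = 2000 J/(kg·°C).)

|Q_platinum| = |Q_oil|:
m×133×(295 − 16.8) = 1.15×2000×(16.8 − 8.29)
37001 m = 19573  ⇒  m ≈ 0.529 kg

m ≈ 0.529 kg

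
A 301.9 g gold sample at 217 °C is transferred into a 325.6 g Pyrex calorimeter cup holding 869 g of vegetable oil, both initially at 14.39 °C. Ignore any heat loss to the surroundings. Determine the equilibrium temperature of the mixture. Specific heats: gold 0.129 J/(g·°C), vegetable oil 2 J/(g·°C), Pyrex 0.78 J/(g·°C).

Net heat exchanged in the isolated system is zero:
301.9*0.129*(T − 217) + 869*2*(T − 14.39) + 325.6*0.78*(T − 14.39) = 0
2030.9 T = 37116
T = 37116/2030.9 ≈ 18.28 °C

T_f ≈ 18.3 °C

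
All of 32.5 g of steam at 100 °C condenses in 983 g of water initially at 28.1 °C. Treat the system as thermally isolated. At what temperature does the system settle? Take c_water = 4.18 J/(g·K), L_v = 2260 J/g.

Energy balance with sensible and latent terms:
steam→water at 100 °C releases m L_v = 32.5×2260 = 73450; condensed water 100 °C→T: 135.85(T − 100); water warms: 983×4.18×(T − 28.1) = 4108.9(T − 28.1)
4244.8 T = 73450 + 13585 + 115461 = 202496
T ≈ 47.70 °C, under the boiling point, so the assumption holds.

T_f ≈ 47.7 °C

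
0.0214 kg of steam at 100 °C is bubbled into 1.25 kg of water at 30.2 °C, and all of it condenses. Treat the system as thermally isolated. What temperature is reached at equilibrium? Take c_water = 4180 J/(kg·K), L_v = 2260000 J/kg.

Setting the total heat transfer to zero:
latent heat released on condensation: 0.0214×2260000 = 48364
  condensate cools 100→T: 0.0214×4180×(T − 100) = 89.45(T − 100)
  original water: 5225(T − 30.2)
5314.5 T = 48364 + 8945.2 + 157795 = 215104
T ≈ 40.48 °C (< 100 °C, so full condensation is consistent).

T_f ≈ 40.5 °C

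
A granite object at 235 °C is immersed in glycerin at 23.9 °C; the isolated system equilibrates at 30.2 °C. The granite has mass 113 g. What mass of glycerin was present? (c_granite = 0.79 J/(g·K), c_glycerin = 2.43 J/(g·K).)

m ≈ 1190 g

Heat lost by the granite = heat gained by the glycerin:
113×0.79×(235 − 30.2) = m×2.43×(30.2 − 23.9)
15.31 m = 18282  ⇒  m ≈ 1194 g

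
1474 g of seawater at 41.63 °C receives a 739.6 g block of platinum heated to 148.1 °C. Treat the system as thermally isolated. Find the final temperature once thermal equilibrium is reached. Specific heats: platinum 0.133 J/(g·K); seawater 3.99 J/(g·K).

T_f ≈ 43.4 °C

Conservation of energy gives ΣQ = 0:
739.6·0.133·(T − 148.1) + 1474·3.99·(T − 41.63) = 0
5979.6 T = 259405
T = 259405/5979.6 ≈ 43.38 °C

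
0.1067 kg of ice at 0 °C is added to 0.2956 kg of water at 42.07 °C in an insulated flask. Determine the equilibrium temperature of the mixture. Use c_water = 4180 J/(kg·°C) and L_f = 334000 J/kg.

Energy balance with sensible and latent terms:
fusion: m_ice L_f = 0.1067×334000 = 35638
  warm the meltwater: 446.01 T
  water cools: 0.2956×4180×(T − 42.07) = 1235.6(T − 42.07)
1681.6 T = 51982 − 35638 = 16344
T ≈ 9.72 °C. Since T > 0 °C, the all-ice-melts assumption holds.

T_f ≈ 9.7 °C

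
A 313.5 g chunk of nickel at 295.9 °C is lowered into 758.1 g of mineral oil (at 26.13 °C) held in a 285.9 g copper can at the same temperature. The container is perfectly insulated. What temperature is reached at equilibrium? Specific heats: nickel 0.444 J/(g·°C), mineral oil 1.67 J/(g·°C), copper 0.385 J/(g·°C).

Heat gained plus heat lost sum to zero:
313.5·0.444·(T − 295.9) + 758.1·1.67·(T − 26.13) + 285.9·0.385·(T − 26.13) = 0
1515.3 T = 77145
T = 77145/1515.3 ≈ 50.91 °C

T_f ≈ 50.9 °C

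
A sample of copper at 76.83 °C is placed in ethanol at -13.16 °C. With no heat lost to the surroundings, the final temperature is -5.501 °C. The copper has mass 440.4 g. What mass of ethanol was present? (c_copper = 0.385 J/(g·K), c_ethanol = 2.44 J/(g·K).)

m ≈ 747 g

Taking heat into each body as positive, Σ m c ΔT = 0:
440.4×0.385×(-5.501 − 76.83) + m×2.44×(-5.501 − (-13.16)) = 0
18.69 m = 13960
m = 13960/18.69 ≈ 747 g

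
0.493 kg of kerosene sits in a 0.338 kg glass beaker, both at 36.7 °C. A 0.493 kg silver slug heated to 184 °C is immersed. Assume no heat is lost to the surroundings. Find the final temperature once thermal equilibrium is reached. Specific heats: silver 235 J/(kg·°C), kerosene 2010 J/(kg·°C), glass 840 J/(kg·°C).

T_f ≈ 49.0 °C

Taking heat into each body as positive, Σ m c ΔT = 0:
0.493·235·(T − 184) + 0.493·2010·(T − 36.7) + 0.338·840·(T − 36.7) = 0
(115.86 + 990.93 + 283.92) T = 115.86·184 + 990.93·36.7 + 283.92·36.7
T = 68104/1390.7 ≈ 48.97 °C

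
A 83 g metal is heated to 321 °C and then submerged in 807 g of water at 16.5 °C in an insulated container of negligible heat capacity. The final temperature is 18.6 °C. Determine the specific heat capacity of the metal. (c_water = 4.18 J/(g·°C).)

c ≈ 0.282 J/(g·°C)

Heat lost by the metal = heat gained by the water:
83·c·(321 − 18.6) = 807·4.18·(18.6 − 16.5)
25099 c = 7083.8  ⇒  c ≈ 0.2822 J/(g·°C)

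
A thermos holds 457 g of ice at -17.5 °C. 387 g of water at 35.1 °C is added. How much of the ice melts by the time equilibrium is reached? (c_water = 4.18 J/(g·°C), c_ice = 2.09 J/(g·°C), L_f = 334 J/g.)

m_melted ≈ 120 g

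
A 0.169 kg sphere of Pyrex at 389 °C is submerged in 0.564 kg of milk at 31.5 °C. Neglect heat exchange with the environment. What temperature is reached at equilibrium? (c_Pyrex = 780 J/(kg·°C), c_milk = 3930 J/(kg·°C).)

T_f ≈ 51.6 °C

Heat gained plus heat lost sum to zero:
0.169*780*(T − 389) + 0.564*3930*(T − 31.5) = 0
131.82(T − 389) + 2216.5(T − 31.5) = 0
2348.3 T = 121098
T = 121098/2348.3 ≈ 51.57 °C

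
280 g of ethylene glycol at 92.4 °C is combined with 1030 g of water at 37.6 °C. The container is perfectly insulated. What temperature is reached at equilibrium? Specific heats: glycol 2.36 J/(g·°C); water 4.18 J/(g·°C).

T_f ≈ 44.9 °C

Energy conservation, ΣQ = 0:
280·2.36·(T − 92.4) + 1030·4.18·(T − 37.6) = 0
4966.2 T = 222941
T = 222941 / 4966.2 = 44.9 °C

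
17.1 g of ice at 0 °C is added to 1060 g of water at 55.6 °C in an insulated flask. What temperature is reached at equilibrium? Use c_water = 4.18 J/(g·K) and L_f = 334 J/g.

T_f ≈ 53.4 °C

Heat gained plus heat lost sum to zero:
latent heat to melt: 17.1·334 = 5711.4
  meltwater 0→T: 17.1·4.18·T = 71.48 T
  water: 4430.8(T − 55.6)
4502.3 T = 246352 − 5711.4 = 240641
T ≈ 53.45 °C. Since T > 0 °C, the all-ice-melts assumption holds.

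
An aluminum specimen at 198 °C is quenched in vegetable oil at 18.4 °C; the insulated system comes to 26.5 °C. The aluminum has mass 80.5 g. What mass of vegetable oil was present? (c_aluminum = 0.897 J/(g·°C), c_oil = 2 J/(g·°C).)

m ≈ 764 g

Let T be the final temperature. ΣQ_i = 0:
80.5×0.897×(26.5 − 198) + m×2×(26.5 − 18.4) = 0
16.2 m = 12384
m = 12384/16.2 ≈ 764.4 g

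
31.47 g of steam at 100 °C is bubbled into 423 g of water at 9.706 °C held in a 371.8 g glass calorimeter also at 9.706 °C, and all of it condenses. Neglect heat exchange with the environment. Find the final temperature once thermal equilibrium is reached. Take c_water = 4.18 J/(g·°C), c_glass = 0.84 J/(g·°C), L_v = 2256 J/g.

T_f ≈ 47.2 °C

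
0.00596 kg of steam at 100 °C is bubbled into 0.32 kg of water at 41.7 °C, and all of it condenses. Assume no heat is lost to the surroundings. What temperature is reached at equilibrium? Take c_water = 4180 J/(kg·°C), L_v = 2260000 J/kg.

Energy balance with sensible and latent terms:
steam→water at 100 °C releases m L_v = 0.00596·2260000 = 13470; condensate cools 100→T: 0.00596·4180·(T − 100) = 24.91(T − 100); water warms: 0.32·4180·(T − 41.7) = 1337.6(T − 41.7)
1362.5 T = 13470 + 2491.3 + 55778 = 71739
T ≈ 52.65 °C (< 100 °C, so full condensation is consistent).

T_f ≈ 52.7 °C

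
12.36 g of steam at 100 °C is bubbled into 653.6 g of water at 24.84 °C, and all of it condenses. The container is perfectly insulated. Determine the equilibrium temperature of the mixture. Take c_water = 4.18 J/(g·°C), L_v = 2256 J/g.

T_f ≈ 36.3 °C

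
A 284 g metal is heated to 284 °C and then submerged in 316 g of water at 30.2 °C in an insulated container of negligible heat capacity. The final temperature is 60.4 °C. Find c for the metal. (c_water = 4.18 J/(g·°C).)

c ≈ 0.628 J/(g·°C)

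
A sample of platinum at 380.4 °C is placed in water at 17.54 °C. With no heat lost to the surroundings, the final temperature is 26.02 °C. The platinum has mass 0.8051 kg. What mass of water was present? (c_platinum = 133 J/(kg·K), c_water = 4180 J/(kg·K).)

Taking heat into each body as positive, Σ m c ΔT = 0:
0.8051×133×(26.02 − 380.4) + m×4180×(26.02 − 17.54) = 0
35446 m = 37946
m = 37946/35446 ≈ 1.071 kg

m ≈ 1.07 kg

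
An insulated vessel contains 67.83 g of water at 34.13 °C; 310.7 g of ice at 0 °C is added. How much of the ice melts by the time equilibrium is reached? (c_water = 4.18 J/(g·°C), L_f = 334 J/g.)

Heat available from the water dropping to 0 °C: 67.83·4.18·34.13 = 9676.9 J.
Fully melting the ice requires m_ice L_f = 310.7·334 = 103774 J.
9676.9 J < 103774 J, so only part of the ice melts and the system sits at 0 °C.
m_melted·334 = 9676.9  ⇒  m_melted ≈ 28.97 g.

m_melted ≈ 29 g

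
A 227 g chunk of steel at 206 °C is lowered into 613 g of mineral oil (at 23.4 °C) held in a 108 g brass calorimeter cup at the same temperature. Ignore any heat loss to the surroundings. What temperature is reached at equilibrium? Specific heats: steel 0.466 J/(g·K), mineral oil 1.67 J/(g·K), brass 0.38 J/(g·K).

T_f ≈ 39.9 °C

Conservation of energy gives ΣQ = 0:
227×0.466×(T − 206) + 613×1.67×(T − 23.4) + 108×0.38×(T − 23.4) = 0
105.78(T − 206) + 1023.7(T − 23.4) + 41.04(T − 23.4) = 0
1170.5 T = 46706
T ≈ 39.90 °C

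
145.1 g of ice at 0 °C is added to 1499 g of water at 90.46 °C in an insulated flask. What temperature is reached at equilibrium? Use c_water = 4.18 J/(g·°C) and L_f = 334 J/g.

T_f ≈ 75.4 °C

Heat gained plus heat lost sum to zero:
melt ice: 145.1×334 = 48463
  warm the meltwater: 606.52 T
  water cools: 1499×4.18×(T − 90.46) = 6265.8(T − 90.46)
6872.3 T = 566806 − 48463 = 518343
T ≈ 75.42 °C — above 0 °C, consistent with complete melting.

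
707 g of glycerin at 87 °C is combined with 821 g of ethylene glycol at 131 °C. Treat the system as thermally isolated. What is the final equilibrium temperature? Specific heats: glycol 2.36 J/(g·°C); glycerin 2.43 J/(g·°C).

T_f ≈ 110.3 °C

Taking heat into each body as positive, Σ m c ΔT = 0:
821×2.36×(T − 131) + 707×2.43×(T − 87) = 0
1937.6(T − 131) + 1718(T − 87) = 0
(1937.6 + 1718) T = 1937.6×131 + 1718×87
T ≈ 110.32 °C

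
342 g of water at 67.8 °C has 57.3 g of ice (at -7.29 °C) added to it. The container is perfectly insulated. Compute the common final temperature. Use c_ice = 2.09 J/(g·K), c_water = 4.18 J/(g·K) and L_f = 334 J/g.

T_f ≈ 46.1 °C

Net heat exchanged in the isolated system is zero:
warm ice to 0 °C: 57.3·2.09·(0 − (-7.29)) = 873.03
  melt ice: 57.3·334 = 19138
  warm the meltwater: 239.51 T
  water: 1429.6(T − 67.8)
1669.1 T = 96924 − 20011 = 76913
T ≈ 46.08 °C — above 0 °C, consistent with complete melting.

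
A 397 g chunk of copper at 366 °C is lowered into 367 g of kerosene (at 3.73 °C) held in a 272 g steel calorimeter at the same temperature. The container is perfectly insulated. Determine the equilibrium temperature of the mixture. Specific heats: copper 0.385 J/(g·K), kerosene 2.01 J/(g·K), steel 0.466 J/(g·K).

T_f ≈ 58.2 °C

Let T be the final temperature. ΣQ_i = 0:
397*0.385*(T − 366) + 367*2.01*(T − 3.73) + 272*0.466*(T − 3.73) = 0
(152.84 + 737.67 + 126.75) T = 152.84*366 + 737.67*3.73 + 126.75*3.73
T ≈ 58.16 °C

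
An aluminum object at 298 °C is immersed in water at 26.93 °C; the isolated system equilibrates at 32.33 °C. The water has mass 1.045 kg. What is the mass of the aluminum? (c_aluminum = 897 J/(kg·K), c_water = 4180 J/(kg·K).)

m ≈ 0.099 kg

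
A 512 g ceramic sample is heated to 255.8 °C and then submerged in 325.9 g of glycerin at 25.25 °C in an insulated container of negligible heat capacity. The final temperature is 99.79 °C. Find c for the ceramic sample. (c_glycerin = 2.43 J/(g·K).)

c ≈ 0.739 J/(g·K)

Heat lost by the ceramic sample = heat gained by the glycerin:
512×c×(255.8 − 99.79) = 325.9×2.43×(99.79 − 25.25)
79877 c = 59031  ⇒  c ≈ 0.739 J/(g·K)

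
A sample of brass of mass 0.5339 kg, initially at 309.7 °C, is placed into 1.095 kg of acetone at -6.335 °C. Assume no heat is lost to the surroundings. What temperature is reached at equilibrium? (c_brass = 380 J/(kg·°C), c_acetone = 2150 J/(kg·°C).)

T_f ≈ 18.7 °C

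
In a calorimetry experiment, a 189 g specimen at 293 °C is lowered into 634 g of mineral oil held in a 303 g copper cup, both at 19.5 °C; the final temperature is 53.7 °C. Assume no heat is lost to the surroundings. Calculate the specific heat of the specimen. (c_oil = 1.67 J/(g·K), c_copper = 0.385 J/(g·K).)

c ≈ 0.889 J/(g·K)

Energy conservation, ΣQ = 0:
189×c×(53.7 − 293) + 634×1.67×(53.7 − 19.5) + 303×0.385×(53.7 − 19.5) = 0
-45228 c = -40200
c = -40200/-45228 ≈ 0.8888 J/(g·K)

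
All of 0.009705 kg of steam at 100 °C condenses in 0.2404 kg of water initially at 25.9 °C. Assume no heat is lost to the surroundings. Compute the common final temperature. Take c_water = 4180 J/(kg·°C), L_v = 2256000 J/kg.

T_f ≈ 49.7 °C

Heat gained plus heat lost sum to zero:
condense steam: −0.009705×2256000 = −21894
  condensate cools 100→T: 0.009705×4180×(T − 100) = 40.57(T − 100)
  water warms: 0.2404×4180×(T − 25.9) = 1004.9(T − 25.9)
1045.4 T = 21894 + 4056.7 + 26026 = 51977
T ≈ 49.72 °C (< 100 °C, so full condensation is consistent).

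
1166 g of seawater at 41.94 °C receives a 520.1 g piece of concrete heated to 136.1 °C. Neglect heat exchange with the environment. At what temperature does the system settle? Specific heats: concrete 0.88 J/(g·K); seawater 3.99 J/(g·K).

T_f ≈ 50.4 °C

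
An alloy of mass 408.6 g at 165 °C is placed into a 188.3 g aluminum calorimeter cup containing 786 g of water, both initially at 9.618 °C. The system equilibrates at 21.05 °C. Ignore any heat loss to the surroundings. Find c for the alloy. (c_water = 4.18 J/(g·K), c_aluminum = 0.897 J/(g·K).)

Let T be the final temperature. ΣQ_i = 0:
408.6·c·(21.05 − 165) + 786·4.18·(21.05 − 9.618) + 188.3·0.897·(21.05 − 9.618) = 0
-58818 c = -39491
c = -39491/-58818 ≈ 0.6714 J/(g·K)

c ≈ 0.671 J/(g·K)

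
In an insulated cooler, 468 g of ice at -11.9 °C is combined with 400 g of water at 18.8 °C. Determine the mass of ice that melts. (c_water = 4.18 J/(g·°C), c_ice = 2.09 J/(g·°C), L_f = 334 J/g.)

m_melted ≈ 59.3 g

Cooling the water to 0 °C releases 400×4.18×18.8 = 31434 J.
Warming the ice to 0 °C takes 468×2.09×11.9 = 11640 J, leaving 19794 J for melting.
To melt every bit of ice: 468×334 = 156312 J.
19794 J < 156312 J, so only part of the ice melts and the system sits at 0 °C.
m_melt = 19794 / L_f = 59.26 g.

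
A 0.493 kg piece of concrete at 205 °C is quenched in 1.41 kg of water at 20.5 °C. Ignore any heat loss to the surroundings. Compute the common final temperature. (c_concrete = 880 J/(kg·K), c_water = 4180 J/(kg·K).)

T_f ≈ 33.1 °C

Conservation of energy gives ΣQ = 0:
0.493*880*(T − 205) + 1.41*4180*(T − 20.5) = 0
433.84(T − 205) + 5893.8(T − 20.5) = 0
(433.84 + 5893.8) T = 433.84*205 + 5893.8*20.5
T ≈ 33.15 °C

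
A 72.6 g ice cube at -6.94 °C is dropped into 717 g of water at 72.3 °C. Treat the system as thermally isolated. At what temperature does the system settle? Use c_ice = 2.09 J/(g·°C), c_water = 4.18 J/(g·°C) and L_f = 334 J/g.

Conservation of energy gives ΣQ = 0:
warm ice to 0 °C: 72.6×2.09×(0 − (-6.94)) = 1053; melt ice: 72.6×334 = 24248; warm the meltwater: 303.47 T; water cools: 717×4.18×(T − 72.3) = 2997.1(T − 72.3)
3300.5 T = 216687 − 25301 = 191386
T ≈ 57.99 °C — above 0 °C, consistent with complete melting.

T_f ≈ 58.0 °C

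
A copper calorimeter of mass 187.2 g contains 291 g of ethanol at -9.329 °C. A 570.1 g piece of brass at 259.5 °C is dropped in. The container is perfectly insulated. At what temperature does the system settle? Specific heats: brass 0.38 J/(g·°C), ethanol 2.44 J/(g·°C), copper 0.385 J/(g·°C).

Net heat exchanged in the isolated system is zero:
570.1·0.38·(T − 259.5) + 291·2.44·(T − (-9.329)) + 187.2·0.385·(T − (-9.329)) = 0
216.64(T − 259.5) + 710.04(T − (-9.329)) + 72.07(T − (-9.329)) = 0
(216.64 + 710.04 + 72.07) T = 216.64·259.5 + 710.04·(-9.329) + 72.07·(-9.329)
T ≈ 48.98 °C

T_f ≈ 49.0 °C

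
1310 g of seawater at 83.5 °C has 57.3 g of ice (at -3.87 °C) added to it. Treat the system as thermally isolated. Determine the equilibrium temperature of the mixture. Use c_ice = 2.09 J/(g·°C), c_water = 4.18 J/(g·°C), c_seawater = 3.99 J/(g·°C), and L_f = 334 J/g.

T_f ≈ 76.3 °C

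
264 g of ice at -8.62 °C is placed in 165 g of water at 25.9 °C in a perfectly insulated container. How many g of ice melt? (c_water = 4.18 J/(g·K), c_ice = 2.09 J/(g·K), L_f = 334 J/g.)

m_melted ≈ 39.2 g

Cooling the water to 0 °C releases 165·4.18·25.9 = 17863 J.
Warming the ice to 0 °C takes 264·2.09·8.62 = 4756.2 J, leaving 13107 J for melting.
Melting all 264 g of ice would need 264·334 = 88176 J.
Since 13107 < 88176 J, not all the ice melts; equilibrium is at 0 °C.
m_melted·334 = 13107  ⇒  m_melted ≈ 39.24 g.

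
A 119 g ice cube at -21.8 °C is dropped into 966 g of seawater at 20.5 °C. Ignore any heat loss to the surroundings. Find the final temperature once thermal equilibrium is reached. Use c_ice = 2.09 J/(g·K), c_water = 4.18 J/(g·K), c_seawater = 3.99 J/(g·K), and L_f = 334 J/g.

T_f ≈ 7.8 °C

Energy balance with sensible and latent terms:
warm ice to 0 °C: 119·2.09·(0 − (-21.8)) = 5421.9; melt ice: 119·334 = 39746; meltwater 0→T: 119·4.18·T = 497.42 T; seawater cools: 966·3.99·(T − 20.5) = 3854.3(T − 20.5)
4351.8 T = 79014 − 45168 = 33846
T ≈ 7.78 °C — above 0 °C, consistent with complete melting.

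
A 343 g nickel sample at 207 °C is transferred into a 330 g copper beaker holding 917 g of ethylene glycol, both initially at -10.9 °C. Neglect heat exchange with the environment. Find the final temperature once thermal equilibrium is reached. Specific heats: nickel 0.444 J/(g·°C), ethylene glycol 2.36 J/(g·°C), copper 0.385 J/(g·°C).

T_f ≈ 2.7 °C

Setting the total heat transfer to zero:
343*0.444*(T − 207) + 917*2.36*(T − (-10.9)) + 330*0.385*(T − (-10.9)) = 0
(152.29 + 2164.1 + 127.05) T = 152.29*207 + 2164.1*(-10.9) + 127.05*(-10.9)
T ≈ 2.68 °C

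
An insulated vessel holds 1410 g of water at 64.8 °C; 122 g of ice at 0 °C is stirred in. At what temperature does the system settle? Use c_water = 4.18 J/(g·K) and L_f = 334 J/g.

T_f ≈ 53.3 °C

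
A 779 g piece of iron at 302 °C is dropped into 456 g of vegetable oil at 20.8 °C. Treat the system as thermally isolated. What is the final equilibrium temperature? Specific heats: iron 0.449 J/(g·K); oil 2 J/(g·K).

T_f ≈ 98.8 °C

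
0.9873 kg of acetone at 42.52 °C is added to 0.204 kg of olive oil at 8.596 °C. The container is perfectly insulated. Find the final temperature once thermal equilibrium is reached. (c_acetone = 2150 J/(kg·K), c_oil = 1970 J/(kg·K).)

T_f ≈ 37.1 °C

Heat lost by the acetone equals heat gained by the oil:
0.9873*2150*(42.52 − T) = 0.204*1970*(T − 8.596)
2122.7(42.52 − T) = 401.88(T − 8.596)
2524.6 T = 93712  ⇒  T ≈ 37.12 °C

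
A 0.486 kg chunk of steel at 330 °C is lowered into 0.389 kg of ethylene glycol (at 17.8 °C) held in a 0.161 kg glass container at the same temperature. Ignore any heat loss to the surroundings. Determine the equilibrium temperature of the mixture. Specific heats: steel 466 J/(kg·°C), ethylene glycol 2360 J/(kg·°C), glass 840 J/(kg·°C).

T_f ≈ 73.0 °C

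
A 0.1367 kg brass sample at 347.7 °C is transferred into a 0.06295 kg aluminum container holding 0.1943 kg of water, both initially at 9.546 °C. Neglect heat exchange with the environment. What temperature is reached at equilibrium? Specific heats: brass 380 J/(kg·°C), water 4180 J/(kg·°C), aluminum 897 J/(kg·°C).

Energy conservation, ΣQ = 0:
0.1367*380*(T − 347.7) + 0.1943*4180*(T − 9.546) + 0.06295*897*(T − 9.546) = 0
51.95(T − 347.7) + 812.17(T − 9.546) + 56.47(T − 9.546) = 0
920.59 T = 26354
T = 26354 / 920.59 = 28.6 °C

T_f ≈ 28.6 °C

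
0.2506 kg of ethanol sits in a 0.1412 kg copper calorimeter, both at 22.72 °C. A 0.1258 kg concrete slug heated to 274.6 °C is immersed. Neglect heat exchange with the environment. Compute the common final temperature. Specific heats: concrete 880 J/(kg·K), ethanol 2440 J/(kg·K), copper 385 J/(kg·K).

T_f ≈ 58.6 °C

Heat gained plus heat lost sum to zero:
0.1258·880·(T − 274.6) + 0.2506·2440·(T − 22.72) + 0.1412·385·(T − 22.72) = 0
110.7(T − 274.6) + 611.46(T − 22.72) + 54.36(T − 22.72) = 0
776.53 T = 45527
T = 45527 / 776.53 = 58.6 °C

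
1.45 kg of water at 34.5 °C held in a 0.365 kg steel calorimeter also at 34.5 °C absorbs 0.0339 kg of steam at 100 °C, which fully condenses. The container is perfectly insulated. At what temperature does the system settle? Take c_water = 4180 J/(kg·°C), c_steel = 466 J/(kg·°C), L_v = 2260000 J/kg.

T_f ≈ 48.0 °C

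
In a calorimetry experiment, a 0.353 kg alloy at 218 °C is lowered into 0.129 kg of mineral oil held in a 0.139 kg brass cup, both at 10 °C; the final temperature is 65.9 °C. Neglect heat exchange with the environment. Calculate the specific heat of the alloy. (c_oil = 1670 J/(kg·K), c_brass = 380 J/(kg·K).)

c ≈ 279 J/(kg·K)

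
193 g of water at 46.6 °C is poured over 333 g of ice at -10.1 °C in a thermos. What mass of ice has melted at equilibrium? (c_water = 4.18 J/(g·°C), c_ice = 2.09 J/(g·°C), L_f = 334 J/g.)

m_melted ≈ 91.5 g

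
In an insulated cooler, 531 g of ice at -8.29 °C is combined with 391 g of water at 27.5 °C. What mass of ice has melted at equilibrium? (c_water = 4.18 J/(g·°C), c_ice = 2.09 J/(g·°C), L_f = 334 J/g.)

Cooling the water to 0 °C releases 391·4.18·27.5 = 44945 J.
Warming the ice to 0 °C takes 531·2.09·8.29 = 9200.2 J, leaving 35745 J for melting.
Melting all 531 g of ice would need 531·334 = 177354 J.
That's not enough to melt it all — equilibrium is at 0 °C with ice remaining.
Mass melted = 35745/334 ≈ 107 g.

m_melted ≈ 107 g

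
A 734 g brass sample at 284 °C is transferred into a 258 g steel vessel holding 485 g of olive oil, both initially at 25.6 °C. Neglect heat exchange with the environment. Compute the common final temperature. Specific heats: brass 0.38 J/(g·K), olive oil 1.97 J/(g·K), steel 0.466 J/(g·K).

T_f ≈ 78.8 °C

Conservation of energy gives ΣQ = 0:
734·0.38·(T − 284) + 485·1.97·(T − 25.6) + 258·0.466·(T − 25.6) = 0
278.92(T − 284) + 955.45(T − 25.6) + 120.23(T − 25.6) = 0
(278.92 + 955.45 + 120.23) T = 278.92·284 + 955.45·25.6 + 120.23·25.6
T ≈ 78.81 °C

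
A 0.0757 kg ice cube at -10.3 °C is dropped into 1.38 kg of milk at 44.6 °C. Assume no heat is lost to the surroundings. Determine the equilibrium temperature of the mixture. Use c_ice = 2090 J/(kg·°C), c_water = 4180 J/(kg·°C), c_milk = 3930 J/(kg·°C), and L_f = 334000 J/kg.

Heat gained plus heat lost sum to zero:
ice -10.3→0 °C: 0.0757·2090·10.3 = 1629.6
  fusion: m_ice L_f = 0.0757·334000 = 25284
  meltwater 0→T: 0.0757·4180·T = 316.43 T
  milk: 5423.4(T − 44.6)
5739.8 T = 241884 − 26913 = 214970
T ≈ 37.45 °C — above 0 °C, consistent with complete melting.

T_f ≈ 37.5 °C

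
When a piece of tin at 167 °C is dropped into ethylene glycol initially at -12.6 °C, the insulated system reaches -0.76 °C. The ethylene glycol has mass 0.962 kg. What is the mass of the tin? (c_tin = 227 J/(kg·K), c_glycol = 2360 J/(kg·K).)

|Q_tin| = |Q_glycol|:
m×227×(167 − -0.76) = 0.962×2360×(-0.76 − (-12.6))
38082 m = 26881  ⇒  m ≈ 0.7059 kg

m ≈ 0.706 kg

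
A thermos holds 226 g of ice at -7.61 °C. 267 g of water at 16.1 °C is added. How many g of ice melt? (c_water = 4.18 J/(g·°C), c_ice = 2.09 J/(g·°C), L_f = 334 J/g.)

m_melted ≈ 43 g

Heat available from the water dropping to 0 °C: 267×4.18×16.1 = 17969 J.
Warming the ice to 0 °C takes 226×2.09×7.61 = 3594.5 J, leaving 14374 J for melting.
Fully melting the ice requires m_ice L_f = 226×334 = 75484 J.
14374 J < 75484 J, so only part of the ice melts and the system sits at 0 °C.
Mass melted = 14374/334 ≈ 43.04 g.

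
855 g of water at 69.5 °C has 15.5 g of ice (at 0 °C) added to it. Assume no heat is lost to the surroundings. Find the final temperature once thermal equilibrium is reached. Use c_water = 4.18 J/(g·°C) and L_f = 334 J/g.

T_f ≈ 66.8 °C

Energy conservation, ΣQ = 0:
melt ice: 15.5·334 = 5177; meltwater 0→T: 15.5·4.18·T = 64.79 T; water: 3573.9(T − 69.5)
3638.7 T = 248386 − 5177 = 243209
T ≈ 66.84 °C. Since T > 0 °C, the all-ice-melts assumption holds.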